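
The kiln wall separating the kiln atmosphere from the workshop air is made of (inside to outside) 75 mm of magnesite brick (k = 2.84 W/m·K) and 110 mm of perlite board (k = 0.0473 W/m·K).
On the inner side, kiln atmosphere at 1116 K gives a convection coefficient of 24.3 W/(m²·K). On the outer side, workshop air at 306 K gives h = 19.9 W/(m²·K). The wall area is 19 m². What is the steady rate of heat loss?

Using the resistance-network approach (series):
R_inner film = 1/(h_i·A) = 1/(24.3×19) = 0.002166 K/W
R_magnesite brick = L/(kA) = 0.075/(2.84×19) = 0.00139 K/W
R_perlite board = L/(kA) = 0.11/(0.0473×19) = 0.1224 K/W
R_outer film = 1/(h_o·A) = 1/(19.9×19) = 0.002645 K/W
R_total = 0.1286 K/W
Q = ΔT / R_total = 810 / 0.1286

Q ≈ 6300 W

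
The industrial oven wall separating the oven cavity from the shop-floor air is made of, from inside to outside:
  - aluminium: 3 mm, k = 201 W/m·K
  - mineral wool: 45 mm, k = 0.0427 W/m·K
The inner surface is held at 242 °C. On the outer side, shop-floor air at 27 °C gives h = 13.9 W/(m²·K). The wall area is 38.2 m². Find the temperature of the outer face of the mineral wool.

Treating each layer as a thermal resistance in series:
R_aluminium = L/(kA) = 0.003/(201×38.2) = 3.907×10^-7 K/W
R_mineral wool = L/(kA) = 0.045/(0.0427×38.2) = 0.02759 K/W
R_outer film = 1/(h_o·A) = 1/(13.9×38.2) = 0.001883 K/W
R_total = 0.02947 K/W;  Q = ΔT/R_total = 215/0.02947 = 7295 W
T_interface = T_inner − Q·ΣR(inner→interface) = 242 − 7300×0.02759

T ≈ 40.7 °C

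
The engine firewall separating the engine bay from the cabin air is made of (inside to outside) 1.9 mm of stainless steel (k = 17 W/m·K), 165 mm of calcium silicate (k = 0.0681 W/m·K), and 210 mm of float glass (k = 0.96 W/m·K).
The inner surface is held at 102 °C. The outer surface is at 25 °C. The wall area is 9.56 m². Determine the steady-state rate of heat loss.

Q ≈ 279 W

Model the wall as resistances in series:
R_stainless steel = L/(kA) = 0.0019/(17×9.56) = 1.169×10^-5 K/W
R_calcium silicate = L/(kA) = 0.165/(0.0681×9.56) = 0.2534 K/W
R_float glass = L/(kA) = 0.21/(0.96×9.56) = 0.02288 K/W
R_total = 0.2763 K/W
Q = ΔT / R_total = 77 / 0.2763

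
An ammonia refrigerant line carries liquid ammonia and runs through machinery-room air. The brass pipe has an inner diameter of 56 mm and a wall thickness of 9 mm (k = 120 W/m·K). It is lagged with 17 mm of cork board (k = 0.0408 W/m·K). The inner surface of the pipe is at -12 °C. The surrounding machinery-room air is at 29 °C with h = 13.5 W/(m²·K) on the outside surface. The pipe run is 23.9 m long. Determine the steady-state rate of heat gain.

Radial resistances (cylindrical: R_cond = ln(r_o/r_i)/(2πkL), R_conv = 1/(h·2πrL)):
R_brass pipe wall = ln(37/28)/(2π×120×23.9) = 1.547×10^-5 K/W
R_cork board = ln(54/37)/(2π×0.0408×23.9) = 0.06171 K/W
R_outer film = 1/(h_o·2πr_oL) = 1/(13.5×2π×0.054×23.9) = 0.009135 K/W
R_total = 0.07086 K/W
Q = ΔT/R_total = 41/0.07086

Q ≈ 579 W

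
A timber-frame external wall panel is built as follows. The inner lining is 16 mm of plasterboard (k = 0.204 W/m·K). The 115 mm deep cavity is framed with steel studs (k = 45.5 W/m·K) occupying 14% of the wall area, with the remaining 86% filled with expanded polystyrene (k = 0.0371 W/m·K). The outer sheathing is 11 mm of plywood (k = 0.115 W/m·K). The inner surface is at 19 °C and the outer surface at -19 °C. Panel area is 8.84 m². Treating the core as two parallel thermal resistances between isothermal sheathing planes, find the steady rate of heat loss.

Q ≈ 1750 W

Sheathing layers in series; stud and cavity paths in parallel between them.
R_inner = 0.016/(0.204×8.84) = 0.008872 K/W
R_stud  = 0.115/(45.5×0.14×8.84) = 0.002042 K/W
R_cav   = 0.115/(0.0371×0.86×8.84) = 0.4077 K/W
1/R_core = 1/R_stud + 1/R_cav → R_core = 0.002032 K/W
R_outer = 0.011/(0.115×8.84) = 0.01082 K/W
R_total = 0.02172 K/W
Q = ΔT/R_total = 38/0.02172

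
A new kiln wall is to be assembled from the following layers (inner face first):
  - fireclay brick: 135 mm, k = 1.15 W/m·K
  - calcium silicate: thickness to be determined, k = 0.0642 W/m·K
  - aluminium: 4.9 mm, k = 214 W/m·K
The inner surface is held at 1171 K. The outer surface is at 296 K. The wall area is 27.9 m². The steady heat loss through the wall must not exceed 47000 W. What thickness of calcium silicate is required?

L ≈ 25.8 mm

Thermal resistances in series:
R_fireclay brick = L/(kA) = 0.135/(1.15×27.9) = 0.004208 K/W
R_aluminium = L/(kA) = 0.0049/(214×27.9) = 8.207×10^-7 K/W
Sum of the known resistances R_other = 0.004208 K/W
Required total resistance R_tot = ΔT/Q_allow = 875/47000 = 0.01862 K/W
R_calcium silicate = R_tot − R_other = 0.01441 K/W
L = R·k·A = 0.01441×0.0642×27.9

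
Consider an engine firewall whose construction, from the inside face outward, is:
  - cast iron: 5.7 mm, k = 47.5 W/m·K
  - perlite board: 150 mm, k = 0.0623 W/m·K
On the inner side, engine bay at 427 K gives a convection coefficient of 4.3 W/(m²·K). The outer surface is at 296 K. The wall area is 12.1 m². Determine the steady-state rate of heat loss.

Q ≈ 600 W

Using the resistance-network approach (series):
R_inner film = 1/(h_i·A) = 1/(4.3×12.1) = 0.01922 K/W
R_cast iron = L/(kA) = 0.0057/(47.5×12.1) = 9.917×10^-6 K/W
R_perlite board = L/(kA) = 0.15/(0.0623×12.1) = 0.199 K/W
R_total = 0.2182 K/W
Q = ΔT / R_total = 131 / 0.2182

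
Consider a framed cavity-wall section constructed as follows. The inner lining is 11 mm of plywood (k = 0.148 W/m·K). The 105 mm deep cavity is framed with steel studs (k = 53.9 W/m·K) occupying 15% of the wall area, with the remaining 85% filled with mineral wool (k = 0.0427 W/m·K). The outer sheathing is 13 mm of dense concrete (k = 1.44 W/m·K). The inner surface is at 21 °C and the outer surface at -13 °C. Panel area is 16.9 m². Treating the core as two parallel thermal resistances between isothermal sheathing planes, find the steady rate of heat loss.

Sheathing layers in series; stud and cavity paths in parallel between them.
R_inner = 0.011/(0.148×16.9) = 0.004398 K/W
R_stud  = 0.105/(53.9×0.15×16.9) = 7.685×10^-4 K/W
R_cav   = 0.105/(0.0427×0.85×16.9) = 0.1712 K/W
1/R_core = 1/R_stud + 1/R_cav → R_core = 7.65×10^-4 K/W
R_outer = 0.013/(1.44×16.9) = 5.342×10^-4 K/W
R_total = 0.005697 K/W
Q = ΔT/R_total = 34/0.005697

Q ≈ 5970 W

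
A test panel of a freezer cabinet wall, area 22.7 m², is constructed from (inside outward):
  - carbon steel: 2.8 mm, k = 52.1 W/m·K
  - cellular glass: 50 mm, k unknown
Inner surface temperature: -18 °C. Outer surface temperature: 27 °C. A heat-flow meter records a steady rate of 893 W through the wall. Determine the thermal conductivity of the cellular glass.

k ≈ 0.0437 W/(m·K)

Thermal resistances in series:
R_carbon steel = L/(kA) = 0.0028/(52.1×22.7) = 2.368×10^-6 K/W
Sum of known resistances R_other = 2.368×10^-6 K/W
Total R = ΔT/Q = 45/893 = 0.05039 K/W
R_cellular glass = R_total − R_other = 0.05039 K/W
k = L/(R·A) = 0.05/(0.05039×22.7)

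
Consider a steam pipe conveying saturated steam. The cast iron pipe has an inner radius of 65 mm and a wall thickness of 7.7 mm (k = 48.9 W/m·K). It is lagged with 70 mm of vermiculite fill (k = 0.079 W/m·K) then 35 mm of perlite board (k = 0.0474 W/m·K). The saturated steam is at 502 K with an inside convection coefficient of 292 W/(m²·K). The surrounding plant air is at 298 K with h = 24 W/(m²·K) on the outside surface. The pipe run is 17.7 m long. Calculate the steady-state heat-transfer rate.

Q ≈ 1690 W

Radial resistances (cylindrical: R_cond = ln(r_o/r_i)/(2πkL), R_conv = 1/(h·2πrL)):
R_inner film = 1/(h_i·2πr₁L) = 1/(292×2π×0.065×17.7) = 4.738×10^-4 K/W
R_cast iron pipe wall = ln(72.7/65)/(2π×48.9×17.7) = 2.059×10^-5 K/W
R_vermiculite fill = ln(142.7/72.7)/(2π×0.079×17.7) = 0.07676 K/W
R_perlite board = ln(177.7/142.7)/(2π×0.0474×17.7) = 0.04161 K/W
R_outer film = 1/(h_o·2πr_oL) = 1/(24×2π×0.1777×17.7) = 0.002108 K/W
R_total = 0.121 K/W
Q = ΔT/R_total = 204/0.121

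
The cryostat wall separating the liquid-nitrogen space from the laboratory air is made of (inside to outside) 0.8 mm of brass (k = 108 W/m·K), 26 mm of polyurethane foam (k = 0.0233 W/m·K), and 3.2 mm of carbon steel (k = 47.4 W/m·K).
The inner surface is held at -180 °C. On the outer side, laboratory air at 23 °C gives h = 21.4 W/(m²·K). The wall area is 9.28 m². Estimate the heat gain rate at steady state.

Q ≈ 1620 W

Treating each layer as a thermal resistance in series:
R_brass = L/(kA) = 0.0008/(108×9.28) = 7.982×10^-7 K/W
R_polyurethane foam = L/(kA) = 0.026/(0.0233×9.28) = 0.1202 K/W
R_carbon steel = L/(kA) = 0.0032/(47.4×9.28) = 7.275×10^-6 K/W
R_outer film = 1/(h_o·A) = 1/(21.4×9.28) = 0.005035 K/W
R_total = 0.1253 K/W
Q = ΔT / R_total = 203 / 0.1253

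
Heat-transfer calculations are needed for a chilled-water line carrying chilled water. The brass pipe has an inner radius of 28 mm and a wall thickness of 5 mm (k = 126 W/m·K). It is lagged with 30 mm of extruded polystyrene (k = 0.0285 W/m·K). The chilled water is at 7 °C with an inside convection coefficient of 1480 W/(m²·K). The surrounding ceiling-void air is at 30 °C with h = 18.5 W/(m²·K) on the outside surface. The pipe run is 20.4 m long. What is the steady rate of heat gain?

Q ≈ 125 W

Treating each annulus and film as a series resistance:
R_inner film = 1/(h_i·2πr₁L) = 1/(1480×2π×0.028×20.4) = 1.883×10^-4 K/W
R_brass pipe wall = ln(33/28)/(2π×126×20.4) = 1.017×10^-5 K/W
R_extruded polystyrene = ln(63/33)/(2π×0.0285×20.4) = 0.177 K/W
R_outer film = 1/(h_o·2πr_oL) = 1/(18.5×2π×0.063×20.4) = 0.006694 K/W
R_total = 0.1839 K/W
Q = ΔT/R_total = 23/0.1839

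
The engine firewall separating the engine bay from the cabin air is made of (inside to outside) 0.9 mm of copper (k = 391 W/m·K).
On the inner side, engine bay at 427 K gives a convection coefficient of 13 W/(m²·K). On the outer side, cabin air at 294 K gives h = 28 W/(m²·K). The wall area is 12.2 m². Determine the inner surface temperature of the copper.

T ≈ 336 K

Model the wall as resistances in series:
R_inner film = 1/(h_i·A) = 1/(13×12.2) = 0.006305 K/W
R_copper = L/(kA) = 0.0009/(391×12.2) = 1.887×10^-7 K/W
R_outer film = 1/(h_o·A) = 1/(28×12.2) = 0.002927 K/W
R_total = 0.009233 K/W;  Q = ΔT/R_total = 133/0.009233 = 14410 W
T_interface = T_inner − Q·ΣR(inner→interface) = 427 − 14400×0.006305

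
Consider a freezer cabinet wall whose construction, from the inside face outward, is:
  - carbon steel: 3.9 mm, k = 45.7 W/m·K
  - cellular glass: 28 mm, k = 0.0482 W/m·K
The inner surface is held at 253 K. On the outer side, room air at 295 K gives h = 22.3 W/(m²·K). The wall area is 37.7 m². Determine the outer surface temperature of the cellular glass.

T ≈ 292 K

Series thermal resistances:
R_carbon steel = L/(kA) = 0.0039/(45.7×37.7) = 2.264×10^-6 K/W
R_cellular glass = L/(kA) = 0.028/(0.0482×37.7) = 0.01541 K/W
R_outer film = 1/(h_o·A) = 1/(22.3×37.7) = 0.001189 K/W
R_total = 0.0166 K/W;  Q = ΔT/R_total = 42/0.0166 = 2530 W
T_interface = T_inner + Q·ΣR(inner→interface) = 253 + 2530×0.01541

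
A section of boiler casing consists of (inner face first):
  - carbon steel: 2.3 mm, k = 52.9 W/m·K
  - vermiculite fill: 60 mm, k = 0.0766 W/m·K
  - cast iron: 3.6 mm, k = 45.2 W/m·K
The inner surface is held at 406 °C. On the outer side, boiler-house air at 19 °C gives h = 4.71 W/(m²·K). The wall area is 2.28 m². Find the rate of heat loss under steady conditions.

Series thermal resistances:
R_carbon steel = L/(kA) = 0.0023/(52.9×2.28) = 1.907×10^-5 K/W
R_vermiculite fill = L/(kA) = 0.06/(0.0766×2.28) = 0.3435 K/W
R_cast iron = L/(kA) = 0.0036/(45.2×2.28) = 3.493×10^-5 K/W
R_outer film = 1/(h_o·A) = 1/(4.71×2.28) = 0.09312 K/W
R_total = 0.4367 K/W
Q = ΔT / R_total = 387 / 0.4367

Q ≈ 886 W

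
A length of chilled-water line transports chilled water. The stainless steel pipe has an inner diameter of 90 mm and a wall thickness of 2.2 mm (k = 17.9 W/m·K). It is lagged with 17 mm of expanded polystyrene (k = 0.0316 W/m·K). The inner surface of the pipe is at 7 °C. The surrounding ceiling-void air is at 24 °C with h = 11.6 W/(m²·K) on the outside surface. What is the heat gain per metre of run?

Treating each annulus and film as a series resistance:
R_stainless steel pipe wall = ln(47.2/45)/(2π×17.9×1) = 4.244×10^-4 K/W
R_expanded polystyrene = ln(64.2/47.2)/(2π×0.0316×1) = 1.549 K/W
R_outer film = 1/(h_o·2πr_oL) = 1/(11.6×2π×0.0642×1) = 0.2137 K/W
R_total = 1.763 K/W
Q = ΔT/R_total = 17/1.763

q′ ≈ 9.64 W/m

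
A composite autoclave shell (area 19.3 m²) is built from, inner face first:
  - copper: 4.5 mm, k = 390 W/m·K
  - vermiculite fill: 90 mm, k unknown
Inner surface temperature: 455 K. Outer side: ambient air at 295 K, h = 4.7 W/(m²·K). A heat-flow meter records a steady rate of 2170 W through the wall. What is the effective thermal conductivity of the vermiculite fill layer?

k ≈ 0.0744 W/(m·K)

Series thermal resistances:
R_copper = L/(kA) = 0.0045/(390×19.3) = 5.978×10^-7 K/W
R_outer film = 1/(h_o·A) = 1/(4.7×19.3) = 0.01102 K/W
Sum of known resistances R_other = 0.01102 K/W
Total R = ΔT/Q = 160/2170 = 0.07373 K/W
R_vermiculite fill = R_total − R_other = 0.06271 K/W
k = L/(R·A) = 0.09/(0.06271×19.3)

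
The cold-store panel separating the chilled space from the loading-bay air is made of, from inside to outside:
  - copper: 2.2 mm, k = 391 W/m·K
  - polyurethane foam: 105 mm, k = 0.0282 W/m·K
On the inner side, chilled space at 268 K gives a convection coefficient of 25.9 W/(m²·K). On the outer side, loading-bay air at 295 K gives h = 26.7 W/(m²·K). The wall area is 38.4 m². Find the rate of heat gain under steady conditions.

Q ≈ 273 W

Treating each layer as a thermal resistance in series:
R_inner film = 1/(h_i·A) = 1/(25.9×38.4) = 0.001005 K/W
R_copper = L/(kA) = 0.0022/(391×38.4) = 1.465×10^-7 K/W
R_polyurethane foam = L/(kA) = 0.105/(0.0282×38.4) = 0.09696 K/W
R_outer film = 1/(h_o·A) = 1/(26.7×38.4) = 9.753×10^-4 K/W
R_total = 0.09894 K/W
Q = ΔT / R_total = 27 / 0.09894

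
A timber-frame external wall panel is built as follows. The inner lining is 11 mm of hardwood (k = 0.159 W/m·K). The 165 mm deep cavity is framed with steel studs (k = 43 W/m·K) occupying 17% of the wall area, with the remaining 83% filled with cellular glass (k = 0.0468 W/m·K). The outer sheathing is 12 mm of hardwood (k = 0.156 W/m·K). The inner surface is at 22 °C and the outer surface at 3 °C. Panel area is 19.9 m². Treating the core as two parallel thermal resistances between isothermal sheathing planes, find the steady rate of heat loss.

Q ≈ 2240 W

Sheathing layers in series; stud and cavity paths in parallel between them.
R_inner = 0.011/(0.159×19.9) = 0.003477 K/W
R_stud  = 0.165/(43×0.17×19.9) = 0.001134 K/W
R_cav   = 0.165/(0.0468×0.83×19.9) = 0.2135 K/W
1/R_core = 1/R_stud + 1/R_cav → R_core = 0.001128 K/W
R_outer = 0.012/(0.156×19.9) = 0.003865 K/W
R_total = 0.00847 K/W
Q = ΔT/R_total = 19/0.00847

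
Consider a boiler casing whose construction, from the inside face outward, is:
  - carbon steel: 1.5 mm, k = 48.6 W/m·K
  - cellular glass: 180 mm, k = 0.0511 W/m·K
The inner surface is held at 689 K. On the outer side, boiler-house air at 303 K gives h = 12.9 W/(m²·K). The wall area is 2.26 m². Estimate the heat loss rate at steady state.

Model the wall as resistances in series:
R_carbon steel = L/(kA) = 0.0015/(48.6×2.26) = 1.366×10^-5 K/W
R_cellular glass = L/(kA) = 0.18/(0.0511×2.26) = 1.559 K/W
R_outer film = 1/(h_o·A) = 1/(12.9×2.26) = 0.0343 K/W
R_total = 1.593 K/W
Q = ΔT / R_total = 386 / 1.593

Q ≈ 242 W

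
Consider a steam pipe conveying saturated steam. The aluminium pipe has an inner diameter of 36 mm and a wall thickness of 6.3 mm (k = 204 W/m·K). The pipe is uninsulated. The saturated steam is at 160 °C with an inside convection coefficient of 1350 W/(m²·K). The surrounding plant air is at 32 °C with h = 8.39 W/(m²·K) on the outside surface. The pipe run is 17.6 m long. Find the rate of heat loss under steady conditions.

Treating each annulus and film as a series resistance:
R_inner film = 1/(h_i·2πr₁L) = 1/(1350×2π×0.018×17.6) = 3.721×10^-4 K/W
R_aluminium pipe wall = ln(24.3/18)/(2π×204×17.6) = 1.33×10^-5 K/W
R_outer film = 1/(h_o·2πr_oL) = 1/(8.39×2π×0.0243×17.6) = 0.04435 K/W
R_total = 0.04474 K/W
Q = ΔT/R_total = 128/0.04474

Q ≈ 2860 W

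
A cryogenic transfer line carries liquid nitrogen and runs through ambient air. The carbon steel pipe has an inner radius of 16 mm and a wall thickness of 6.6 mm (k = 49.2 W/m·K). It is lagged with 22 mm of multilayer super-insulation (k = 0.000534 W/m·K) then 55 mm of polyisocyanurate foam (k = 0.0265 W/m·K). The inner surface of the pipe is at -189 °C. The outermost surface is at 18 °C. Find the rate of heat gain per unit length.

Per-layer cylindrical resistances, series-summed:
R_carbon steel pipe wall = ln(22.6/16)/(2π×49.2×1) = 0.001117 K/W
R_multilayer super-insulation = ln(44.6/22.6)/(2π×0.000534×1) = 202.6 K/W
R_polyisocyanurate foam = ln(99.6/44.6)/(2π×0.0265×1) = 4.825 K/W
R_total = 207.4 K/W
Q = ΔT/R_total = 207/207.4

q′ ≈ 0.998 W/m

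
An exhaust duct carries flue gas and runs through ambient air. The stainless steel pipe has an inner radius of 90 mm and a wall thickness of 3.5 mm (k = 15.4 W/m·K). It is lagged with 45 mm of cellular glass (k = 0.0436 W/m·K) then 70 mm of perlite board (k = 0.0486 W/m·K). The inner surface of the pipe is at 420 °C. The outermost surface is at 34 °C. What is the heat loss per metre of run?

q′ ≈ 139 W/m

Per-layer cylindrical resistances, series-summed:
R_stainless steel pipe wall = ln(93.5/90)/(2π×15.4×1) = 3.943×10^-4 K/W
R_cellular glass = ln(138.5/93.5)/(2π×0.0436×1) = 1.434 K/W
R_perlite board = ln(208.5/138.5)/(2π×0.0486×1) = 1.34 K/W
R_total = 2.774 K/W
Q = ΔT/R_total = 386/2.774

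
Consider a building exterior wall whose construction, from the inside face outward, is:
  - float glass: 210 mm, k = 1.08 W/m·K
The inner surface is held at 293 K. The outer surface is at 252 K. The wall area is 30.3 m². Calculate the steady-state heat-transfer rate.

Q ≈ 6390 W

Model the wall as resistances in series:
R_float glass = L/(kA) = 0.21/(1.08×30.3) = 0.006417 K/W
R_total = 0.006417 K/W
Q = ΔT / R_total = 41 / 0.006417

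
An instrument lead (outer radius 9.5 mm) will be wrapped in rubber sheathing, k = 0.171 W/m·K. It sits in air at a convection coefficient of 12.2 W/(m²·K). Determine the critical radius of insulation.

For a cylinder r_cr = k/h = 0.171/12.2
r_cr = 14 mm; since the bare radius (9.5 mm) is below r_cr, adding a thin layer of insulation will *increase* heat loss.

r_cr ≈ 14 mm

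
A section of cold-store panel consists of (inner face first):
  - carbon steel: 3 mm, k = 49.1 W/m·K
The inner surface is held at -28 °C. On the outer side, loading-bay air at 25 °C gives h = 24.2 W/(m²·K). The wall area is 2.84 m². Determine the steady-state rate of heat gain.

Q ≈ 3640 W

Treating each layer as a thermal resistance in series:
R_carbon steel = L/(kA) = 0.003/(49.1×2.84) = 2.151×10^-5 K/W
R_outer film = 1/(h_o·A) = 1/(24.2×2.84) = 0.01455 K/W
R_total = 0.01457 K/W
Q = ΔT / R_total = 53 / 0.01457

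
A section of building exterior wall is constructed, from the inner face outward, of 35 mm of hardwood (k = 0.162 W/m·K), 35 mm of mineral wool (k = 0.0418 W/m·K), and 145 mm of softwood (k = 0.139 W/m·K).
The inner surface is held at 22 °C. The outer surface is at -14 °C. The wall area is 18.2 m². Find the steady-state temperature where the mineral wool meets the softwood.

Thermal resistances in series:
R_hardwood = L/(kA) = 0.035/(0.162×18.2) = 0.01187 K/W
R_mineral wool = L/(kA) = 0.035/(0.0418×18.2) = 0.04601 K/W
R_softwood = L/(kA) = 0.145/(0.139×18.2) = 0.05732 K/W
R_total = 0.1152 K/W;  Q = ΔT/R_total = 36/0.1152 = 312.5 W
T_interface = T_inner − Q·ΣR(inner→interface) = 22 − 313×0.05788

T ≈ 3.91 °C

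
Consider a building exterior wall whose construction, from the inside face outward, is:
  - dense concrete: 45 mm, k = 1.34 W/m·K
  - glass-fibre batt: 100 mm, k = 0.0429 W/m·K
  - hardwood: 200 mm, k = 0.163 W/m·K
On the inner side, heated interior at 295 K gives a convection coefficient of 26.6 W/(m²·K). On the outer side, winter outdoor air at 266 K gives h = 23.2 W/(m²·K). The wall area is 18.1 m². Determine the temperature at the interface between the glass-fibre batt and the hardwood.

Model the wall as resistances in series:
R_inner film = 1/(h_i·A) = 1/(26.6×18.1) = 0.002077 K/W
R_dense concrete = L/(kA) = 0.045/(1.34×18.1) = 0.001855 K/W
R_glass-fibre batt = L/(kA) = 0.1/(0.0429×18.1) = 0.1288 K/W
R_hardwood = L/(kA) = 0.2/(0.163×18.1) = 0.06779 K/W
R_outer film = 1/(h_o·A) = 1/(23.2×18.1) = 0.002381 K/W
R_total = 0.2029 K/W;  Q = ΔT/R_total = 29/0.2029 = 142.9 W
T_interface = T_inner − Q·ΣR(inner→interface) = 295 − 143×0.1327

T ≈ 276 K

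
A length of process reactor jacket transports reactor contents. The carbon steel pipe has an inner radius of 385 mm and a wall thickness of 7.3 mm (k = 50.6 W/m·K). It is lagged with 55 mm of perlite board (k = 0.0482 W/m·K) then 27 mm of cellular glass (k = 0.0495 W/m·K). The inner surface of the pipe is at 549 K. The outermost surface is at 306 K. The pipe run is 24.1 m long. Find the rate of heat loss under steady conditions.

Per-layer cylindrical resistances, series-summed:
R_carbon steel pipe wall = ln(392.3/385)/(2π×50.6×24.1) = 2.451×10^-6 K/W
R_perlite board = ln(447.3/392.3)/(2π×0.0482×24.1) = 0.01798 K/W
R_cellular glass = ln(474.3/447.3)/(2π×0.0495×24.1) = 0.007819 K/W
R_total = 0.0258 K/W
Q = ΔT/R_total = 243/0.0258

Q ≈ 9420 W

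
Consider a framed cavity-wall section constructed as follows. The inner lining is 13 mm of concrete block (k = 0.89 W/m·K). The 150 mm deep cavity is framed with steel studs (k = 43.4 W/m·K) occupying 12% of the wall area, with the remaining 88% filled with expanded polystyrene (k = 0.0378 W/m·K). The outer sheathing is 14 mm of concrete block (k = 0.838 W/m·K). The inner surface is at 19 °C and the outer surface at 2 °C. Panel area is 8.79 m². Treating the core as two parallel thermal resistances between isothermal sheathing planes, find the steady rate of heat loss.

Q ≈ 2490 W

Sheathing layers in series; stud and cavity paths in parallel between them.
R_inner = 0.013/(0.89×8.79) = 0.001662 K/W
R_stud  = 0.15/(43.4×0.12×8.79) = 0.003277 K/W
R_cav   = 0.15/(0.0378×0.88×8.79) = 0.513 K/W
1/R_core = 1/R_stud + 1/R_cav → R_core = 0.003256 K/W
R_outer = 0.014/(0.838×8.79) = 0.001901 K/W
R_total = 0.006818 K/W
Q = ΔT/R_total = 17/0.006818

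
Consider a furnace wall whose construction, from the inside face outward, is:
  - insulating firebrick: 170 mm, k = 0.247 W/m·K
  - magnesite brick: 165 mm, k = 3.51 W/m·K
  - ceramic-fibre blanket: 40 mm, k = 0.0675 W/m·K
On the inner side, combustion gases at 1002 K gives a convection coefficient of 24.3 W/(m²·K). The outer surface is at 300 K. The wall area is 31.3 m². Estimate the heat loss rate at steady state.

Q ≈ 16000 W

Series thermal resistances:
R_inner film = 1/(h_i·A) = 1/(24.3×31.3) = 0.001315 K/W
R_insulating firebrick = L/(kA) = 0.17/(0.247×31.3) = 0.02199 K/W
R_magnesite brick = L/(kA) = 0.165/(3.51×31.3) = 0.001502 K/W
R_ceramic-fibre blanket = L/(kA) = 0.04/(0.0675×31.3) = 0.01893 K/W
R_total = 0.04374 K/W
Q = ΔT / R_total = 702 / 0.04374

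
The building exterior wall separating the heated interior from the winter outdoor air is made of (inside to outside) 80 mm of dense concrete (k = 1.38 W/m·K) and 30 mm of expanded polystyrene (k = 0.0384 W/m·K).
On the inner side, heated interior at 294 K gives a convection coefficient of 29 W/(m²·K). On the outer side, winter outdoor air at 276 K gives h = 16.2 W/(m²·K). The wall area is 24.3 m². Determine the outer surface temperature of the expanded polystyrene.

T ≈ 277 K

Using the resistance-network approach (series):
R_inner film = 1/(h_i·A) = 1/(29×24.3) = 0.001419 K/W
R_dense concrete = L/(kA) = 0.08/(1.38×24.3) = 0.002386 K/W
R_expanded polystyrene = L/(kA) = 0.03/(0.0384×24.3) = 0.03215 K/W
R_outer film = 1/(h_o·A) = 1/(16.2×24.3) = 0.00254 K/W
R_total = 0.0385 K/W;  Q = ΔT/R_total = 18/0.0385 = 467.6 W
T_interface = T_inner − Q·ΣR(inner→interface) = 294 − 468×0.03595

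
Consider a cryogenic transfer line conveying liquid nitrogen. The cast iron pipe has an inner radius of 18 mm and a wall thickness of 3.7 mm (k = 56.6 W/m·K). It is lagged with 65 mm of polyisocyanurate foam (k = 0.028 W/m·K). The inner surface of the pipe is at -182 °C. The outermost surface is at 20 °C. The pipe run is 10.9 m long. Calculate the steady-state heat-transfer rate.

For a radial system each layer contributes R = ln(r_out/r_in)/(2πkL); films add R = 1/(hA).
R_cast iron pipe wall = ln(21.7/18)/(2π×56.6×10.9) = 4.823×10^-5 K/W
R_polyisocyanurate foam = ln(86.7/21.7)/(2π×0.028×10.9) = 0.7223 K/W
R_total = 0.7224 K/W
Q = ΔT/R_total = 202/0.7224

Q ≈ 280 W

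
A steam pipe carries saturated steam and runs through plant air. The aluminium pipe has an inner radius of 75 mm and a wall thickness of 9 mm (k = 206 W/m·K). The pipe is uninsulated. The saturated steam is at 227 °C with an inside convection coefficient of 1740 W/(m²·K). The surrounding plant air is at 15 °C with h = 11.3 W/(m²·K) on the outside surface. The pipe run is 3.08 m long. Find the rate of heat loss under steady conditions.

Q ≈ 3860 W

Treating each annulus and film as a series resistance:
R_inner film = 1/(h_i·2πr₁L) = 1/(1740×2π×0.075×3.08) = 3.96×10^-4 K/W
R_aluminium pipe wall = ln(84/75)/(2π×206×3.08) = 2.843×10^-5 K/W
R_outer film = 1/(h_o·2πr_oL) = 1/(11.3×2π×0.084×3.08) = 0.05444 K/W
R_total = 0.05486 K/W
Q = ΔT/R_total = 212/0.05486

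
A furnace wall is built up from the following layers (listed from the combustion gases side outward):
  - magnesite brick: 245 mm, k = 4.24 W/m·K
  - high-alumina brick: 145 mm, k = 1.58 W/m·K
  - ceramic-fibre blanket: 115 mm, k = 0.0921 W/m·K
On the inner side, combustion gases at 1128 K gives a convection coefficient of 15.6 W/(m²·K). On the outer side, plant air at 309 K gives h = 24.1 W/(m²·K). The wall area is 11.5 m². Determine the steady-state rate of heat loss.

Q ≈ 6260 W

Using the resistance-network approach (series):
R_inner film = 1/(h_i·A) = 1/(15.6×11.5) = 0.005574 K/W
R_magnesite brick = L/(kA) = 0.245/(4.24×11.5) = 0.005025 K/W
R_high-alumina brick = L/(kA) = 0.145/(1.58×11.5) = 0.00798 K/W
R_ceramic-fibre blanket = L/(kA) = 0.115/(0.0921×11.5) = 0.1086 K/W
R_outer film = 1/(h_o·A) = 1/(24.1×11.5) = 0.003608 K/W
R_total = 0.1308 K/W
Q = ΔT / R_total = 819 / 0.1308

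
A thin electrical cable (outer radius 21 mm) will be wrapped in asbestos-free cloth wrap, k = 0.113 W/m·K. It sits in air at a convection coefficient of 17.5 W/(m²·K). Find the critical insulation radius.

For a cylinder r_cr = k/h = 0.113/17.5
r_cr = 6.46 mm; since the bare radius (21 mm) is above r_cr, any added insulation will reduce heat loss.

r_cr ≈ 6.46 mm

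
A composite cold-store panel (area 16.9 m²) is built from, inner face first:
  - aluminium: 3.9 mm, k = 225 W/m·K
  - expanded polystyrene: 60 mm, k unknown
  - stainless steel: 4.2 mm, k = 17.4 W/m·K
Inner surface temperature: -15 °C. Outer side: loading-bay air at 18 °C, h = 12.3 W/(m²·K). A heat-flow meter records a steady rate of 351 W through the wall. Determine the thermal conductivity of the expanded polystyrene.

Treating each layer as a thermal resistance in series:
R_aluminium = L/(kA) = 0.0039/(225×16.9) = 1.026×10^-6 K/W
R_stainless steel = L/(kA) = 0.0042/(17.4×16.9) = 1.428×10^-5 K/W
R_outer film = 1/(h_o·A) = 1/(12.3×16.9) = 0.004811 K/W
Sum of known resistances R_other = 0.004826 K/W
Total R = ΔT/Q = 33/351 = 0.09402 K/W
R_expanded polystyrene = R_total − R_other = 0.08919 K/W
k = L/(R·A) = 0.06/(0.08919×16.9)

k ≈ 0.0398 W/(m·K)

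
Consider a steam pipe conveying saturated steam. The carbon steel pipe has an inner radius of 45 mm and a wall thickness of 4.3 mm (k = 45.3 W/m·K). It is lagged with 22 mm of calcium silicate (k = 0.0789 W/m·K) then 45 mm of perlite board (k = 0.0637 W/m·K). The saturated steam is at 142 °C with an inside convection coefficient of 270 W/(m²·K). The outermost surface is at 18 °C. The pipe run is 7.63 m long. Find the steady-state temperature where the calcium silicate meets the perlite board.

T ≈ 94.6 °C

For a radial system each layer contributes R = ln(r_out/r_in)/(2πkL); films add R = 1/(hA).
R_inner film = 1/(h_i·2πr₁L) = 1/(270×2π×0.045×7.63) = 0.001717 K/W
R_carbon steel pipe wall = ln(49.3/45)/(2π×45.3×7.63) = 4.202×10^-5 K/W
R_calcium silicate = ln(71.3/49.3)/(2π×0.0789×7.63) = 0.09755 K/W
R_perlite board = ln(116.3/71.3)/(2π×0.0637×7.63) = 0.1602 K/W
R_total = 0.2595 K/W
Q = ΔT/R_total = 124/0.2595
Q = 478 W
T_interface = T_inner − Q·ΣR(inner→interface) = 142 − 478×0.09931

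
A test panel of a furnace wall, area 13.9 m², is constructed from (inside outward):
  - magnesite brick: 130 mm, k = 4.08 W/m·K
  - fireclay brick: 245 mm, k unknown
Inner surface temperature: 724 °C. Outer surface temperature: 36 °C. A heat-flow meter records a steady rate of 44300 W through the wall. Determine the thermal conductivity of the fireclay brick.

k ≈ 1.33 W/(m·K)

Model the wall as resistances in series:
R_magnesite brick = L/(kA) = 0.13/(4.08×13.9) = 0.002292 K/W
Sum of known resistances R_other = 0.002292 K/W
Total R = ΔT/Q = 688/44300 = 0.01553 K/W
R_fireclay brick = R_total − R_other = 0.01324 K/W
k = L/(R·A) = 0.245/(0.01324×13.9)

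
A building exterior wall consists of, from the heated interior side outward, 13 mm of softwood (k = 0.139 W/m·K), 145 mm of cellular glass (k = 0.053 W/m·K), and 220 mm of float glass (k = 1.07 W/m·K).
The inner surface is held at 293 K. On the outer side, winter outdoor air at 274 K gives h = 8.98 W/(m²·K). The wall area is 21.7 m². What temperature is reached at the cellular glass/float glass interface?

T ≈ 276 K

Series thermal resistances:
R_softwood = L/(kA) = 0.013/(0.139×21.7) = 0.00431 K/W
R_cellular glass = L/(kA) = 0.145/(0.053×21.7) = 0.1261 K/W
R_float glass = L/(kA) = 0.22/(1.07×21.7) = 0.009475 K/W
R_outer film = 1/(h_o·A) = 1/(8.98×21.7) = 0.005132 K/W
R_total = 0.145 K/W;  Q = ΔT/R_total = 19/0.145 = 131 W
T_interface = T_inner − Q·ΣR(inner→interface) = 293 − 131×0.1304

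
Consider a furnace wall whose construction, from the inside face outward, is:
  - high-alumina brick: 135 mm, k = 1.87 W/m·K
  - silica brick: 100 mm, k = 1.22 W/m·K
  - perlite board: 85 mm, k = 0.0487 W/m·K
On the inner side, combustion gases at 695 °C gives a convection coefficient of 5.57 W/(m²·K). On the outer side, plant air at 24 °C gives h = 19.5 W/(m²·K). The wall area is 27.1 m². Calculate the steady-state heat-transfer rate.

Q ≈ 8540 W

Series thermal resistances:
R_inner film = 1/(h_i·A) = 1/(5.57×27.1) = 0.006625 K/W
R_high-alumina brick = L/(kA) = 0.135/(1.87×27.1) = 0.002664 K/W
R_silica brick = L/(kA) = 0.1/(1.22×27.1) = 0.003025 K/W
R_perlite board = L/(kA) = 0.085/(0.0487×27.1) = 0.06441 K/W
R_outer film = 1/(h_o·A) = 1/(19.5×27.1) = 0.001892 K/W
R_total = 0.07861 K/W
Q = ΔT / R_total = 671 / 0.07861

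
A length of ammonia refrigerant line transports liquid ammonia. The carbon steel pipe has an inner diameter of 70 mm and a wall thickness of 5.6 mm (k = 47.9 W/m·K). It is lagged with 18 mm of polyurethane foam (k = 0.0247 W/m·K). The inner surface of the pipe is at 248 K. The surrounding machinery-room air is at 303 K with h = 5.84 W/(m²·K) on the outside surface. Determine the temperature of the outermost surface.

Treating each annulus and film as a series resistance:
R_carbon steel pipe wall = ln(40.6/35)/(2π×47.9×1) = 4.931×10^-4 K/W
R_polyurethane foam = ln(58.6/40.6)/(2π×0.0247×1) = 2.365 K/W
R_outer film = 1/(h_o·2πr_oL) = 1/(5.84×2π×0.0586×1) = 0.4651 K/W
R_total = 2.83 K/W
Q = ΔT/R_total = 55/2.83
Q = 19.4 W/m
T_interface = T_inner + Q·ΣR(inner→interface) = 248 + 19.4×2.365

T ≈ 294 K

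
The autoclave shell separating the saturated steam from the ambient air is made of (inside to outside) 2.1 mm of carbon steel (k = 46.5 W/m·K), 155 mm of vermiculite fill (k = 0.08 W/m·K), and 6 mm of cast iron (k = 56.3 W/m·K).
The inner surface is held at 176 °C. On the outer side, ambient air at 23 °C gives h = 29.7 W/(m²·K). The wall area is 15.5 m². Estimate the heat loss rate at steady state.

Thermal resistances in series:
R_carbon steel = L/(kA) = 0.0021/(46.5×15.5) = 2.914×10^-6 K/W
R_vermiculite fill = L/(kA) = 0.155/(0.08×15.5) = 0.125 K/W
R_cast iron = L/(kA) = 0.006/(56.3×15.5) = 6.876×10^-6 K/W
R_outer film = 1/(h_o·A) = 1/(29.7×15.5) = 0.002172 K/W
R_total = 0.1272 K/W
Q = ΔT / R_total = 153 / 0.1272

Q ≈ 1200 W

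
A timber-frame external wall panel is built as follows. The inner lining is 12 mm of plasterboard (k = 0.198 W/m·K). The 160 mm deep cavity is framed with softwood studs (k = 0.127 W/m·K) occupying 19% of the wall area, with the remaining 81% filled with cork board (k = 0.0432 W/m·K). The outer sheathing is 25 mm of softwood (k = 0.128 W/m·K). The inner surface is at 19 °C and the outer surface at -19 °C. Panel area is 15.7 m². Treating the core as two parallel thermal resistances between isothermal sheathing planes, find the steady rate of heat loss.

Sheathing layers in series; stud and cavity paths in parallel between them.
R_inner = 0.012/(0.198×15.7) = 0.00386 K/W
R_stud  = 0.16/(0.127×0.19×15.7) = 0.4223 K/W
R_cav   = 0.16/(0.0432×0.81×15.7) = 0.2912 K/W
1/R_core = 1/R_stud + 1/R_cav → R_core = 0.1724 K/W
R_outer = 0.025/(0.128×15.7) = 0.01244 K/W
R_total = 0.1887 K/W
Q = ΔT/R_total = 38/0.1887

Q ≈ 201 W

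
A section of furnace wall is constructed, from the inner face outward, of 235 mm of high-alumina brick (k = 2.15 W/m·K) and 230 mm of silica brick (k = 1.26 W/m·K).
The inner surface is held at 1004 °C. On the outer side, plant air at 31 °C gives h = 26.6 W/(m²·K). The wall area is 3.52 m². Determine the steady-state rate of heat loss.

Q ≈ 10400 W

Thermal resistances in series:
R_high-alumina brick = L/(kA) = 0.235/(2.15×3.52) = 0.03105 K/W
R_silica brick = L/(kA) = 0.23/(1.26×3.52) = 0.05186 K/W
R_outer film = 1/(h_o·A) = 1/(26.6×3.52) = 0.01068 K/W
R_total = 0.09359 K/W
Q = ΔT / R_total = 973 / 0.09359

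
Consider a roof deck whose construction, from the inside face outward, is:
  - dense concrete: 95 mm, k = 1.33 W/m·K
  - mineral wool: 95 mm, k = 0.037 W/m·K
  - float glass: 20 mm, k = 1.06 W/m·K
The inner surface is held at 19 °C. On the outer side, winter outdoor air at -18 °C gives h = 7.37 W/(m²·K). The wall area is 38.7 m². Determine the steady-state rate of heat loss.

Treating each layer as a thermal resistance in series:
R_dense concrete = L/(kA) = 0.095/(1.33×38.7) = 0.001846 K/W
R_mineral wool = L/(kA) = 0.095/(0.037×38.7) = 0.06635 K/W
R_float glass = L/(kA) = 0.02/(1.06×38.7) = 4.875×10^-4 K/W
R_outer film = 1/(h_o·A) = 1/(7.37×38.7) = 0.003506 K/W
R_total = 0.07218 K/W
Q = ΔT / R_total = 37 / 0.07218

Q ≈ 513 W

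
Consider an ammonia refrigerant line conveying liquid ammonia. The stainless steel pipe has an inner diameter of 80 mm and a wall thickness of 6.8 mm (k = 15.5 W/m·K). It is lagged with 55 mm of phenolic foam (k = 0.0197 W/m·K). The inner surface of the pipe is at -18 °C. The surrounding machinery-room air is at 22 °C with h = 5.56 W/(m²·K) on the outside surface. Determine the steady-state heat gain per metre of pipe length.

q′ ≈ 6.1 W/m

Cylindrical conduction, so R = ln(r₂/r₁)/(2πkL) per layer, in series:
R_stainless steel pipe wall = ln(46.8/40)/(2π×15.5×1) = 0.001612 K/W
R_phenolic foam = ln(101.8/46.8)/(2π×0.0197×1) = 6.278 K/W
R_outer film = 1/(h_o·2πr_oL) = 1/(5.56×2π×0.1018×1) = 0.2812 K/W
R_total = 6.561 K/W
Q = ΔT/R_total = 40/6.561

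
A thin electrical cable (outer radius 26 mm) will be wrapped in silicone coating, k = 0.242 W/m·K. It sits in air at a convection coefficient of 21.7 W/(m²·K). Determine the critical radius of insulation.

r_cr ≈ 11.2 mm

For a cylinder r_cr = k/h = 0.242/21.7
r_cr = 11.2 mm; since the bare radius (26 mm) is above r_cr, any added insulation will reduce heat loss.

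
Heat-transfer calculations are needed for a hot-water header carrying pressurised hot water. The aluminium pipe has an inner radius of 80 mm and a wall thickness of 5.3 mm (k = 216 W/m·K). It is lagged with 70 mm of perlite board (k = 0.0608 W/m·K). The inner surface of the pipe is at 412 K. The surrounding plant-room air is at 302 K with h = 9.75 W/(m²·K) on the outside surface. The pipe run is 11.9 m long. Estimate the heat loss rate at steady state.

Q ≈ 782 W

Cylindrical conduction, so R = ln(r₂/r₁)/(2πkL) per layer, in series:
R_aluminium pipe wall = ln(85.3/80)/(2π×216×11.9) = 3.972×10^-6 K/W
R_perlite board = ln(155.3/85.3)/(2π×0.0608×11.9) = 0.1318 K/W
R_outer film = 1/(h_o·2πr_oL) = 1/(9.75×2π×0.1553×11.9) = 0.008833 K/W
R_total = 0.1406 K/W
Q = ΔT/R_total = 110/0.1406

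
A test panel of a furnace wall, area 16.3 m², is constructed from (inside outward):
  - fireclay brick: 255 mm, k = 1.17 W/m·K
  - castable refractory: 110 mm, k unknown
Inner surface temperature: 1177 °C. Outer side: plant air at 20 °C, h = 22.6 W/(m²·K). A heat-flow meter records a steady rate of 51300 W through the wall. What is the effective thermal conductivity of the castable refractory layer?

k ≈ 1.04 W/(m·K)

Using the resistance-network approach (series):
R_fireclay brick = L/(kA) = 0.255/(1.17×16.3) = 0.01337 K/W
R_outer film = 1/(h_o·A) = 1/(22.6×16.3) = 0.002715 K/W
Sum of known resistances R_other = 0.01609 K/W
Total R = ΔT/Q = 1157/51300 = 0.02255 K/W
R_castable refractory = R_total − R_other = 0.006468 K/W
k = L/(R·A) = 0.11/(0.006468×16.3)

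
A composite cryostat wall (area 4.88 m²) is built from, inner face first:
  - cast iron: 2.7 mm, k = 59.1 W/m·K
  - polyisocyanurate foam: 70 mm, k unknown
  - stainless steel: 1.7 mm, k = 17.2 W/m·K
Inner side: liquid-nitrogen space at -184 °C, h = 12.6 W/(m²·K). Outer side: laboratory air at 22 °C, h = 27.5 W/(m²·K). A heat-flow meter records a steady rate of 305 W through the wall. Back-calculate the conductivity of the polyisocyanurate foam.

Thermal resistances in series:
R_inner film = 1/(h_i·A) = 1/(12.6×4.88) = 0.01626 K/W
R_cast iron = L/(kA) = 0.0027/(59.1×4.88) = 9.362×10^-6 K/W
R_stainless steel = L/(kA) = 0.0017/(17.2×4.88) = 2.025×10^-5 K/W
R_outer film = 1/(h_o·A) = 1/(27.5×4.88) = 0.007452 K/W
Sum of known resistances R_other = 0.02374 K/W
Total R = ΔT/Q = 206/305 = 0.6754 K/W
R_polyisocyanurate foam = R_total − R_other = 0.6517 K/W
k = L/(R·A) = 0.07/(0.6517×4.88)

k ≈ 0.022 W/(m·K)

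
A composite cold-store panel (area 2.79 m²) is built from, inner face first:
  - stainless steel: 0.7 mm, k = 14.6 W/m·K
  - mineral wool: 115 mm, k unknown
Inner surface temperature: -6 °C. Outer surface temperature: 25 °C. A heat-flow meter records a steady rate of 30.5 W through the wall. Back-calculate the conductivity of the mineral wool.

Treating each layer as a thermal resistance in series:
R_stainless steel = L/(kA) = 0.0007/(14.6×2.79) = 1.718×10^-5 K/W
Sum of known resistances R_other = 1.718×10^-5 K/W
Total R = ΔT/Q = 31/30.5 = 1.016 K/W
R_mineral wool = R_total − R_other = 1.016 K/W
k = L/(R·A) = 0.115/(1.016×2.79)

k ≈ 0.0406 W/(m·K)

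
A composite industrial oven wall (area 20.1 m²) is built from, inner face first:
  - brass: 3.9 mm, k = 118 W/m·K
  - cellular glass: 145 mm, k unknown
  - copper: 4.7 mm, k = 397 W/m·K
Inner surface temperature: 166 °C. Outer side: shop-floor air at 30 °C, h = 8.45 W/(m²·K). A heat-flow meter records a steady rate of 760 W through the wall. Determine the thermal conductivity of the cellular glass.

Treating each layer as a thermal resistance in series:
R_brass = L/(kA) = 0.0039/(118×20.1) = 1.644×10^-6 K/W
R_copper = L/(kA) = 0.0047/(397×20.1) = 5.89×10^-7 K/W
R_outer film = 1/(h_o·A) = 1/(8.45×20.1) = 0.005888 K/W
Sum of known resistances R_other = 0.00589 K/W
Total R = ΔT/Q = 136/760 = 0.1789 K/W
R_cellular glass = R_total − R_other = 0.1731 K/W
k = L/(R·A) = 0.145/(0.1731×20.1)

k ≈ 0.0417 W/(m·K)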